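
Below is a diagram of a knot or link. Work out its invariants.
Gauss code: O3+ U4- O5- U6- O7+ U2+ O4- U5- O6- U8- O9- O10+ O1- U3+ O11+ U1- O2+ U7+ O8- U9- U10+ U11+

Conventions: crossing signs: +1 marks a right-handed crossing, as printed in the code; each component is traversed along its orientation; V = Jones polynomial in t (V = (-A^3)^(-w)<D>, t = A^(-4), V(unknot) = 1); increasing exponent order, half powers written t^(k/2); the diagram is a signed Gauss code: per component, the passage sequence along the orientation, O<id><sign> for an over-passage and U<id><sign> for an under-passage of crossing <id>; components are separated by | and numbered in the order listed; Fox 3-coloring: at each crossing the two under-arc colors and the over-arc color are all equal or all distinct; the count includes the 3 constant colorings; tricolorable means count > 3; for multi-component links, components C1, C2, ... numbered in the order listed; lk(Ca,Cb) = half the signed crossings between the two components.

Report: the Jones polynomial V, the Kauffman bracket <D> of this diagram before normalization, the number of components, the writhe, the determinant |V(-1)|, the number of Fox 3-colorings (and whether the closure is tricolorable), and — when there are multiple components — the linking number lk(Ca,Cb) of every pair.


V(t) = -t^-6 + 3t^-5 - 5t^-4 + 7t^-3 - 7t^-2 + 7t^-1 - 6 + 4t - 2t^2 + t^3
bracket: -A^-15 + 2A^-11 - 4A^-7 + 6A^-3 - 7A + 7A^5 - 7A^9 + 5A^13 - 3A^17 + A^21, w = -1
1 component, writhe -1, over 11 crossings
det 43, colorings 3 of 3^11 — not tricolorable
observation: w = -1 (over 11 crossings) is diagram-only; (-A^3)^(1) removes it from V


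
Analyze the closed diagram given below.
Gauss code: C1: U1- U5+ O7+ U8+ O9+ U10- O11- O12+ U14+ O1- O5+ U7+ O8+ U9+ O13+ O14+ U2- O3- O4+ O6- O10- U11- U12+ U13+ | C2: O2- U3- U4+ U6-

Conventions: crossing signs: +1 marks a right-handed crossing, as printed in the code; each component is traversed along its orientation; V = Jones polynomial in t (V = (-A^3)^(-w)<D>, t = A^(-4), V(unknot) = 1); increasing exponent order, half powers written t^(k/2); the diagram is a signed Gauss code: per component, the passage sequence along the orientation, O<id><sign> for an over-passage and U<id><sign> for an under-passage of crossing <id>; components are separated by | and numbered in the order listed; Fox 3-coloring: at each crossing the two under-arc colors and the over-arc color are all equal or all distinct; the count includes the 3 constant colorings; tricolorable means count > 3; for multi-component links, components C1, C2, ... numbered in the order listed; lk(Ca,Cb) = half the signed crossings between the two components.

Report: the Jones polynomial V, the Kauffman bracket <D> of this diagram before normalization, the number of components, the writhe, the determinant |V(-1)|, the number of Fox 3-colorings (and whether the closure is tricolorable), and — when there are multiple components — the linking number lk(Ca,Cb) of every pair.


V(t) = -t^(-3/2) - 2t^(1/2) + t^(3/2) - t^(5/2) + t^(7/2)
bracket: A^-8 - A^-4 + 1 - 2A^4 - A^12, w = +2
2 components, writhe +2, over 14 crossings
lk(C1,C2) = -1
det 6, colorings 9 of 3^14 — tricolorable
observation: |V(-1)| = 6: so tricolorable, since 3 divides 6


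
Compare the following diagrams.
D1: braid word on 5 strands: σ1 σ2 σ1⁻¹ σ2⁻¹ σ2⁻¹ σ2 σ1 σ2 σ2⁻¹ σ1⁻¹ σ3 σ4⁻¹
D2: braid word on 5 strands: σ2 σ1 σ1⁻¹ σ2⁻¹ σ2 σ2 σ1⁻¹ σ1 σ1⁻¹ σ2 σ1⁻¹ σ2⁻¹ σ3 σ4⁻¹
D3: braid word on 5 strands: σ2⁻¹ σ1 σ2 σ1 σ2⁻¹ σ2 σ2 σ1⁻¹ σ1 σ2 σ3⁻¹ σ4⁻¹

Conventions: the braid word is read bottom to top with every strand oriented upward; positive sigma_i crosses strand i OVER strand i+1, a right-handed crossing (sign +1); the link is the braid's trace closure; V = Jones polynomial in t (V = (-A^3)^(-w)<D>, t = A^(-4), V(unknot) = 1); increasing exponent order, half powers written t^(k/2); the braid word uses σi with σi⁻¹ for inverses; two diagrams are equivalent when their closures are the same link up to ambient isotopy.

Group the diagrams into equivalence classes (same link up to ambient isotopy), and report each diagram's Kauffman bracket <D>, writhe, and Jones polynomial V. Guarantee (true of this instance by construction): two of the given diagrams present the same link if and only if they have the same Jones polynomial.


classes: {D1} | {D2} | {D3}
V(D1) = 1  [12 crossings, <D> = 1, w = 0]
D2 (bracket A^-8 - A^-4 + 1 - A^4 + A^8; 14 crossings at w = 0): V = t^-2 - t^-1 + 1 - t + t^2
V(D3) = t + t^3 - t^4  (w +2, c 12, <D> = -A^-10 + A^-6 + A^2)
insight: comparing 3 Jones polynomials yields 3 groups


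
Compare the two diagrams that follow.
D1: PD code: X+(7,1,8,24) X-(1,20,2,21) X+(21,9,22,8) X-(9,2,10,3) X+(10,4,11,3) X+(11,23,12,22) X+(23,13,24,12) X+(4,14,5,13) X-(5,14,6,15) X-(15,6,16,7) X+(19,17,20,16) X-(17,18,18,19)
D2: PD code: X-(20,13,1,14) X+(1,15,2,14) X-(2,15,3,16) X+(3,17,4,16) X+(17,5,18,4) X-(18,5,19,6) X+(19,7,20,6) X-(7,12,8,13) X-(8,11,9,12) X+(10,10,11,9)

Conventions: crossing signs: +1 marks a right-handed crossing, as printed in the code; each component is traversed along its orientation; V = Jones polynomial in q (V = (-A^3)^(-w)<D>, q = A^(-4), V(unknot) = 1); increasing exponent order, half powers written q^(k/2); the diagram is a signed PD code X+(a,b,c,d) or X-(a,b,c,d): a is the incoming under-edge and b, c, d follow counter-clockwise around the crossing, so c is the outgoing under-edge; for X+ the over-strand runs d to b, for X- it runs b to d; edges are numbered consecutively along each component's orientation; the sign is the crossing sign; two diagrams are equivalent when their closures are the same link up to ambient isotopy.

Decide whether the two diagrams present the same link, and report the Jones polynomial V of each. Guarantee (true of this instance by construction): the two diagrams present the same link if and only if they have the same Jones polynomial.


same link: no
V(D1) = q^-1 - 1 + 2q - 2q^2 + 2q^3 - 2q^4 + q^5  [12 crossings, <D> = A^-14 - 2A^-10 + 2A^-6 - 2A^-2 + 2A^2 - A^6 + A^10, w = +2]
V(D2) = 1  [10 crossings, <D> = 1, w = 0]
insight: 2 values of V(q) split the 2 diagrams


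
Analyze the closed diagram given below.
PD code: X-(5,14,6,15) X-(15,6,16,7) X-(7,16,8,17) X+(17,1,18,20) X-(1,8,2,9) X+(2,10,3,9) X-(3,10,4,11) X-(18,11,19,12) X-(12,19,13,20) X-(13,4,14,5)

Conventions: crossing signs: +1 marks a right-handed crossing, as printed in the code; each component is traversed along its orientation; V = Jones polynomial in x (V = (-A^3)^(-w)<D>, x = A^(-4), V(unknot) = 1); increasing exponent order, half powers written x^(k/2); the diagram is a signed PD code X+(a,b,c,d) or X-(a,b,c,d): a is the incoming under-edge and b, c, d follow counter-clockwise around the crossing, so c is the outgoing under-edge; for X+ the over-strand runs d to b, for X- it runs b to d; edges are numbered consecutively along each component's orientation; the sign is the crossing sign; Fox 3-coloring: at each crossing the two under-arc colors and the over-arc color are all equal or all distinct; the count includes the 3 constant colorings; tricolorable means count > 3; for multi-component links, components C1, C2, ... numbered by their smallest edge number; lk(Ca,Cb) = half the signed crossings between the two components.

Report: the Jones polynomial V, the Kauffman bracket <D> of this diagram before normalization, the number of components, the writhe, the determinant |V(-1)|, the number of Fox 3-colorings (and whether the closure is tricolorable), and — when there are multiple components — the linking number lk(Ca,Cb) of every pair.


V = -x^-9 + x^-8 - 2x^-7 + 3x^-6 - 2x^-5 + 2x^-4 - x^-3 + x^-2
<D> = A^-10 - A^-6 + 2A^-2 - 2A^2 + 3A^6 - 2A^10 + A^14 - A^18 (w = -6)
1 component over 10 crossings, w = -6
3 Fox colorings among 3^10, |V(-1)| = 13: not tricolorable
why: det 13 = |V(-1)|; not divisible by 3, so not tricolorable


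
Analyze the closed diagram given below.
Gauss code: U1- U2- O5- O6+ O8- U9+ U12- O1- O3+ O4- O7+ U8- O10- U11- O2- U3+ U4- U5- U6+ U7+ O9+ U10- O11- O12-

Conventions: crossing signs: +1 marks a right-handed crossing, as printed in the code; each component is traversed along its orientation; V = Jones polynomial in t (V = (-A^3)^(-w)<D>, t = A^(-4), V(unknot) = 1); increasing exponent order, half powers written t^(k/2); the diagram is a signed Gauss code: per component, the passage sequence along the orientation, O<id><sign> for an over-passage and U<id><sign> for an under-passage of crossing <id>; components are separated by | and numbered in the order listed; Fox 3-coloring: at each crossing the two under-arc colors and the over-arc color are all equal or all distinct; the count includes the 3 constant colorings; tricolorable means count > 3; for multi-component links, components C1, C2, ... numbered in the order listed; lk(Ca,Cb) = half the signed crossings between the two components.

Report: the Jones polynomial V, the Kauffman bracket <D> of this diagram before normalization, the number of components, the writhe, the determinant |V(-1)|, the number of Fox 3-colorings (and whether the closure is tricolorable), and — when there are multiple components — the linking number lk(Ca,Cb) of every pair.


Jones polynomial: V(t) = t^-7 - 2t^-6 + 2t^-5 - 3t^-4 + 3t^-3 - 2t^-2 + 2t^-1
<D> = 2A^-8 - 2A^-4 + 3 - 3A^4 + 2A^8 - 2A^12 + A^16; writhe -4
components 1, writhe -4 (12 crossings)
3-colorings: 9 of 3^12, det 15 — tricolorable
note: w = -4 shifts under R1 moves; the (-A^3)^(4) factor cancels that in V


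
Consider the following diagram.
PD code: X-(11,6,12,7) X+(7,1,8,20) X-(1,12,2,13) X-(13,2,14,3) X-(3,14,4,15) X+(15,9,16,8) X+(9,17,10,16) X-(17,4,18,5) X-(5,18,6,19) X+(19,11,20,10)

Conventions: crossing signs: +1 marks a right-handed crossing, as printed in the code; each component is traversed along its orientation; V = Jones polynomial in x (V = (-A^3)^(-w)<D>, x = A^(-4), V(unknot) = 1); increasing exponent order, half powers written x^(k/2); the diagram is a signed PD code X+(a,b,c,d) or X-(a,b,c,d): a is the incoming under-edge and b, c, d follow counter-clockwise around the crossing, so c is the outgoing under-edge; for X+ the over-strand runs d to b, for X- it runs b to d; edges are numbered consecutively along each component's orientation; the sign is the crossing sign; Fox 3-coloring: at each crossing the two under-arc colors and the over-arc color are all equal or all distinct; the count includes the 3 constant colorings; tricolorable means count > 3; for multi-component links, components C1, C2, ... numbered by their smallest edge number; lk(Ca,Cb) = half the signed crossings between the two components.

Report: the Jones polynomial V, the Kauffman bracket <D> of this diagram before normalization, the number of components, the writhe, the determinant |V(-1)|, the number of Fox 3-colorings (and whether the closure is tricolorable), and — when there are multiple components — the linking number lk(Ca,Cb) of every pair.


Jones polynomial: V(x) = x^-7 - 3x^-6 + 6x^-5 - 10x^-4 + 12x^-3 - 12x^-2 + 12x^-1 - 9 + 6x - 3x^2 + x^3
<D> = A^-18 - 3A^-14 + 6A^-10 - 9A^-6 + 12A^-2 - 12A^2 + 12A^6 - 10A^10 + 6A^14 - 3A^18 + A^22; writhe -2
components 1, writhe -2 (10 crossings)
3-colorings: 9 of 3^10, det 75 — tricolorable
note: |V(-1)| = 75: so tricolorable, since 3 divides 75


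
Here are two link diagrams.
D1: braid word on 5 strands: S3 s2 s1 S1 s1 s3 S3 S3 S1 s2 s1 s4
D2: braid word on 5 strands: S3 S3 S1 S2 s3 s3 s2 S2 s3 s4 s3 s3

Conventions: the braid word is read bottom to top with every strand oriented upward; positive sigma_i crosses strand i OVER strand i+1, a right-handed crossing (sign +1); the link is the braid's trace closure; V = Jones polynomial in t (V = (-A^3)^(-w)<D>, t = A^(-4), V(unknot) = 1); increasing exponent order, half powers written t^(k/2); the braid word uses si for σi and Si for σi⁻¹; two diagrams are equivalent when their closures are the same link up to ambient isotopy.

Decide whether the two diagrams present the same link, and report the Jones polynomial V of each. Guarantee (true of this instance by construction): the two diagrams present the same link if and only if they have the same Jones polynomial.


equivalent: no
D1 (bracket A^-2 - A^2 + A^6 - A^10 + A^14; 12 crossings at w = +2): V = t^-2 - t^-1 + 1 - t + t^2
V(D2) = t + t^3 - t^4  (w +2, c 12, <D> = -A^-10 + A^-6 + A^2)
key observation: 2 classes among 2 diagrams; unequal V(t) rules out equality


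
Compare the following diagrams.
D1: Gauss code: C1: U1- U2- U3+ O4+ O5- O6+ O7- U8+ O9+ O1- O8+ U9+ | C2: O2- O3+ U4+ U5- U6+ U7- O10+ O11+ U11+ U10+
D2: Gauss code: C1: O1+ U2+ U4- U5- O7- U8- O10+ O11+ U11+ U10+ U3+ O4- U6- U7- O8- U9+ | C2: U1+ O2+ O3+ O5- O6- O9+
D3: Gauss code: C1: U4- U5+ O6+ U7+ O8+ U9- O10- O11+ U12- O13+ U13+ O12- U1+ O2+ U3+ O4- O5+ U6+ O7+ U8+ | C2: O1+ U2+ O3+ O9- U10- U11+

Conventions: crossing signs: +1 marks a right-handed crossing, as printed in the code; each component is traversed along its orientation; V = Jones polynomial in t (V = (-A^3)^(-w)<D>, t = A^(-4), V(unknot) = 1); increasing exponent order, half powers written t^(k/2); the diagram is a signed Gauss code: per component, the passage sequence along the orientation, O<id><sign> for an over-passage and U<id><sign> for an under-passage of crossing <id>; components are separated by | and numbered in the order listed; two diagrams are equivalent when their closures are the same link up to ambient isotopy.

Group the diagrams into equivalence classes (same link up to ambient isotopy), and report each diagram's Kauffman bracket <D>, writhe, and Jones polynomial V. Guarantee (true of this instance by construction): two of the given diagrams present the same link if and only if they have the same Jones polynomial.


grouping into links: {D1} | {D2} | {D3}
V(D1) = -t^(-1/2) - t^(1/2)  (w +3, c 11, <D> = A^7 + A^11)
D2 (bracket A^-3 + 2A^5 - A^9 + A^13 - A^17; 11 crossings at w = +1): V = t^(-7/2) - t^(-5/2) + t^(-3/2) - 2t^(-1/2) - t^(3/2)
V(D3) = -t^(3/2) - 2t^(7/2) + t^(9/2) - t^(11/2) + t^(13/2)  (w +5, c 13, <D> = -A^-11 + A^-7 - A^-3 + 2A + A^9)
key observation: V(t) takes 3 values over 3 diagrams, fixing the grouping


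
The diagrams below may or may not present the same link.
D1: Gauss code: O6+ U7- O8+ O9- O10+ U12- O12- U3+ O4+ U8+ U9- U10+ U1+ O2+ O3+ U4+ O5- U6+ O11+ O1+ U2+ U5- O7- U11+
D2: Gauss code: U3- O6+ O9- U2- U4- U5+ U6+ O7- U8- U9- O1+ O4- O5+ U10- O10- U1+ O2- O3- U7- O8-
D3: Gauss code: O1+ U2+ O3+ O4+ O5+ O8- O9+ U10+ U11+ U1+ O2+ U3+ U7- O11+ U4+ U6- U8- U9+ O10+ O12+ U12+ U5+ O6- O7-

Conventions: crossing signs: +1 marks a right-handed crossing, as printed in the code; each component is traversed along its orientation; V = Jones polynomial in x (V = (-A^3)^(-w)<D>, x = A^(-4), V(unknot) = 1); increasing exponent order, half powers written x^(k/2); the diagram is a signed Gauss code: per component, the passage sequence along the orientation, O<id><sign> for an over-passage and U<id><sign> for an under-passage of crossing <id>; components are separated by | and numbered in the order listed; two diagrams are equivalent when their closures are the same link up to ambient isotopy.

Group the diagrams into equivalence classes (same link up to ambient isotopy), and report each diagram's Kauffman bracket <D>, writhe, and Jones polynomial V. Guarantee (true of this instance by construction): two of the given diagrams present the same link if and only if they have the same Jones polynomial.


grouping into links: {D1} | {D2} | {D3}
V(D1) = 2x - 3x^2 + 4x^3 - 4x^4 + 4x^5 - 3x^6 + 2x^7 - x^8  (w +4, c 12, <D> = -A^-20 + 2A^-16 - 3A^-12 + 4A^-8 - 4A^-4 + 4 - 3A^4 + 2A^8)
V(D2) = -x^-6 + x^-5 - x^-4 + 2x^-3 - x^-2 + x^-1  [10 crossings, <D> = A^-8 - A^-4 + 2 - A^4 + A^8 - A^12, w = -4]
V(D3) = x - x^2 + 2x^3 - 2x^4 + 2x^5 - x^6 + x^7 - x^8  (w +6, c 12, <D> = -A^-14 + A^-10 - A^-6 + 2A^-2 - 2A^2 + 2A^6 - A^10 + A^14)
key observation: V(x) takes 3 values over 3 diagrams, fixing the grouping


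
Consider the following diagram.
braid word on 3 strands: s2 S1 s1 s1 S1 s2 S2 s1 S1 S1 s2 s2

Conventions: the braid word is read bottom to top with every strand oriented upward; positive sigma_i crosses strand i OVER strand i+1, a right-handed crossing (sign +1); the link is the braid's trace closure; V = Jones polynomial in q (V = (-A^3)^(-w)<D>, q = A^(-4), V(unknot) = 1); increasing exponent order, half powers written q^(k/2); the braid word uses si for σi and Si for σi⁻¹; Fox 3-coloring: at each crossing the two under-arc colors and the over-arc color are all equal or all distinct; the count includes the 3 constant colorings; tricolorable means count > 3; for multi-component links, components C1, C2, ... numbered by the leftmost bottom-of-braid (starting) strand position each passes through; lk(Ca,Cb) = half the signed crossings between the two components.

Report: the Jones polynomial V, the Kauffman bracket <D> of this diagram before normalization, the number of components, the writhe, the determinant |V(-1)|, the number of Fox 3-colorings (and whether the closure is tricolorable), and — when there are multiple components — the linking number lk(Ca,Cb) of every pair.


V(q) = q + q^3 - q^4
bracket: -A^-10 + A^-6 + A^2, w = +2
1 component, writhe +2, over 12 crossings
det 3, colorings 9 of 3^12 — tricolorable
observation: det 3 = |V(-1)|; divisible by 3, so tricolorable


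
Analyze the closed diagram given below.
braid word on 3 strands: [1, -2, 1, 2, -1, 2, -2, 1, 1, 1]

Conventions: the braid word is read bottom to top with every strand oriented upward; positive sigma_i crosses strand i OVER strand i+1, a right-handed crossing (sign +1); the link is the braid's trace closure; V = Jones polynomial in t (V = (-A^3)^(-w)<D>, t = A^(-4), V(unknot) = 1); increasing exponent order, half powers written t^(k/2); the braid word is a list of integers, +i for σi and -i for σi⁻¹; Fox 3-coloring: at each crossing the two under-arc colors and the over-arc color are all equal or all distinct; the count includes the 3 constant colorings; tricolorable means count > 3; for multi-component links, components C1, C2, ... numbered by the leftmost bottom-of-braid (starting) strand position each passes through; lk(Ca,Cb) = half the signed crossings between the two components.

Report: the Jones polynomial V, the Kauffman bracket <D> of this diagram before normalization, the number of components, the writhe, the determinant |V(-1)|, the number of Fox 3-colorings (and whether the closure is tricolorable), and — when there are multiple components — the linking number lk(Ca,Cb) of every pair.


V(t) = t + t^3 - t^4
bracket: -A^-4 + 1 + A^8, w = +4
1 component, writhe +4, over 10 crossings
det 3, colorings 9 of 3^10 — tricolorable
observation: w = +4 shifts under R1 moves; the (-A^3)^(-4) factor cancels that in V


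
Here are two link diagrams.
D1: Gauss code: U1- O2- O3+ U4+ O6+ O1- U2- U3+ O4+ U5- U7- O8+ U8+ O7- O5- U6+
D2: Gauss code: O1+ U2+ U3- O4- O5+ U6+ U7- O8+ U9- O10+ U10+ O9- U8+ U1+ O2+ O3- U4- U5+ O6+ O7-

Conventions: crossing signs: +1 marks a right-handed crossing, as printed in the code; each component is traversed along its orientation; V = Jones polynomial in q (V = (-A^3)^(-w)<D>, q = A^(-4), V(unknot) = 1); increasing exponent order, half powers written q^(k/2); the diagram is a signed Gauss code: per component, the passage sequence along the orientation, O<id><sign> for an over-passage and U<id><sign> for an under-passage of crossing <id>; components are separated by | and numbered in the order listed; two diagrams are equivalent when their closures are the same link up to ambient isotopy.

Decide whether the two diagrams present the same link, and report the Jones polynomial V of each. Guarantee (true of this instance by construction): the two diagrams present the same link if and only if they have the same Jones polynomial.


equivalent: yes
V(D1) = 1  (w 0, c 8, <D> = 1)
V(D2) = 1  (w +2, c 10, <D> = A^6)
why: from 8 to 10 crossings by R-moves: one link, two diagrams


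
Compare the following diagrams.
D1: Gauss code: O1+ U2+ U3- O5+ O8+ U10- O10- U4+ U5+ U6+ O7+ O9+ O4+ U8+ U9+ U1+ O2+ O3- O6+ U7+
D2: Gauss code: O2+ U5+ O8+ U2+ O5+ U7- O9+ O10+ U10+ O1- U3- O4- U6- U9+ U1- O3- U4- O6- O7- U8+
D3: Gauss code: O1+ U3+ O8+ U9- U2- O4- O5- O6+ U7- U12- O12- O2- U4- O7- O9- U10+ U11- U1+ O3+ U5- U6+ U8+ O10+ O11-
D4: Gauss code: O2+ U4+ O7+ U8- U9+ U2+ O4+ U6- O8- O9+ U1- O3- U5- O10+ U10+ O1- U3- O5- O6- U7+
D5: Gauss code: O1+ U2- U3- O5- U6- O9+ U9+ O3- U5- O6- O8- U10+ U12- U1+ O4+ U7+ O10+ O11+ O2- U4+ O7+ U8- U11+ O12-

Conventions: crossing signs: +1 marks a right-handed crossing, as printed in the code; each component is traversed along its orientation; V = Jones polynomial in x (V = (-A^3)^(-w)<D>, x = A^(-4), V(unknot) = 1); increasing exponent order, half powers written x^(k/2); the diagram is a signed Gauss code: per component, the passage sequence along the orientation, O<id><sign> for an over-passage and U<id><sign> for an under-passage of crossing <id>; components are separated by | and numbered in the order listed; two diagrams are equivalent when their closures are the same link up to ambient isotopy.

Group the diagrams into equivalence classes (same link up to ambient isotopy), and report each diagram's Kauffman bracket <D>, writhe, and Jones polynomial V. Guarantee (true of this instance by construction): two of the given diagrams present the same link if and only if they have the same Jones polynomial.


equivalence classes: {D1} | {D2, D3, D4, D5}
D1 (bracket -A^-10 + A^-6 - A^-2 + A^2 + A^10; 10 crossings at w = +6): V = x^2 + x^4 - x^5 + x^6 - x^7
D2 (bracket -A^-12 + A^-8 - A^-4 + 3 - A^4 + A^8 - A^12; 10 crossings at w = 0): V = -x^-3 + x^-2 - x^-1 + 3 - x + x^2 - x^3
D3 (bracket -A^-18 + A^-14 - A^-10 + 3A^-6 - A^-2 + A^2 - A^6; 12 crossings at w = -2): V = -x^-3 + x^-2 - x^-1 + 3 - x + x^2 - x^3
D4 (bracket -A^-12 + A^-8 - A^-4 + 3 - A^4 + A^8 - A^12; 10 crossings at w = 0): V = -x^-3 + x^-2 - x^-1 + 3 - x + x^2 - x^3
V(D5) = -x^-3 + x^-2 - x^-1 + 3 - x + x^2 - x^3  (w 0, c 12, <D> = -A^-12 + A^-8 - A^-4 + 3 - A^4 + A^8 - A^12)
key observation: comparing 5 Jones polynomials yields 2 groups


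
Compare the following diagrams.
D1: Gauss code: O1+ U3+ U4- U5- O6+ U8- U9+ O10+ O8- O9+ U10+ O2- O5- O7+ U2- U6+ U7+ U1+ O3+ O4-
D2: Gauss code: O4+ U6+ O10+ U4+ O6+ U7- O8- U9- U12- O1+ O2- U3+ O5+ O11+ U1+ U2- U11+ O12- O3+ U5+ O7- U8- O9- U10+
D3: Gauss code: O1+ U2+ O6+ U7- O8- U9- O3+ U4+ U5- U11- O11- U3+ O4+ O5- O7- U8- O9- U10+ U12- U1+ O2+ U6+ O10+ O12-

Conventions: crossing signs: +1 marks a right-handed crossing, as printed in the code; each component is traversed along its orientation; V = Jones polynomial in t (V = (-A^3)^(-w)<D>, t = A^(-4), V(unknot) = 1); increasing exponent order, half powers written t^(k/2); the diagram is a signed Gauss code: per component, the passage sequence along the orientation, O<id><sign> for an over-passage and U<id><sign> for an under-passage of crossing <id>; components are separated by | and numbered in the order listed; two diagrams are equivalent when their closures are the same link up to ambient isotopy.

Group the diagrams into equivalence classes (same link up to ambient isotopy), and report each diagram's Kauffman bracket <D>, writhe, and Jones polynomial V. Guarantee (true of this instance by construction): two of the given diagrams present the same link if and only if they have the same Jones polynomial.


classes: {D1} | {D2, D3}
V(D1) = 1  [10 crossings, <D> = A^6, w = +2]
V(D2) = -t^-3 + t^-2 - t^-1 + 3 - t + t^2 - t^3  (w +2, c 12, <D> = -A^-6 + A^-2 - A^2 + 3A^6 - A^10 + A^14 - A^18)
V(D3) = -t^-3 + t^-2 - t^-1 + 3 - t + t^2 - t^3  (w 0, c 12, <D> = -A^-12 + A^-8 - A^-4 + 3 - A^4 + A^8 - A^12)
insight: 2 classes among 3 diagrams; unequal V(t) rules out equality


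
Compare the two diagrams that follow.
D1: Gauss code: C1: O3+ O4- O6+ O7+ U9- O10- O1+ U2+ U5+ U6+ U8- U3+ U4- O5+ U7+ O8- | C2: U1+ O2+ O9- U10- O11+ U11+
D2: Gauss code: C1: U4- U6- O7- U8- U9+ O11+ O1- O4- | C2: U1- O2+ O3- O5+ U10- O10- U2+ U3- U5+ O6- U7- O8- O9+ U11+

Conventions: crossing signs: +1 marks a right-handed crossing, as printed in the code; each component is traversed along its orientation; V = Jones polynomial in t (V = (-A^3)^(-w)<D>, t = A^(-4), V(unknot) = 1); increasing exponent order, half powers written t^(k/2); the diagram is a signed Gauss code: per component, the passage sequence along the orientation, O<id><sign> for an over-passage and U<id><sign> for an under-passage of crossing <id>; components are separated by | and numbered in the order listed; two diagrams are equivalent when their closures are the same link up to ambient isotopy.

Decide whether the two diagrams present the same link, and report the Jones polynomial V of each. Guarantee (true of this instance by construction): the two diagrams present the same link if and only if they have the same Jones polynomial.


same link: no
V(D1) = -t^(-1/2) - t^(1/2)  [11 crossings, <D> = A^7 + A^11, w = +3]
D2 (bracket A^-7 + A; 11 crossings at w = -3): V = -t^(-5/2) - t^(-1/2)
note: 2 classes among 2 diagrams; unequal V(t) rules out equality


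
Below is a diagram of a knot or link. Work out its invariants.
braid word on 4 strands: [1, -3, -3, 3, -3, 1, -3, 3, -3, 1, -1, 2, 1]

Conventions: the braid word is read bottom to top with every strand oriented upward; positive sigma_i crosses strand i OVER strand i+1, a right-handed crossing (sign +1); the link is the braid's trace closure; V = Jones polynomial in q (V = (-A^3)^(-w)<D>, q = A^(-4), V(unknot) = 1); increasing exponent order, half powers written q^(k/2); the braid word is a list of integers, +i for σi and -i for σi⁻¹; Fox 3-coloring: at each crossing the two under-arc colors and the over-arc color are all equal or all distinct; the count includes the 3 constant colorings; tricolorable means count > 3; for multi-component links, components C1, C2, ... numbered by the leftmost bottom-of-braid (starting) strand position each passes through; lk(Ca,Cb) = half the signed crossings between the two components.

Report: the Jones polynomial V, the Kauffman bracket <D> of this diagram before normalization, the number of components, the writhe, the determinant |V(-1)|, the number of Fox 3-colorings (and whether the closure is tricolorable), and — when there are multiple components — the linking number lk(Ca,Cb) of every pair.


V(q) = -q^-3 + q^-2 - q^-1 + 3 - q + q^2 - q^3
bracket: A^-9 - A^-5 + A^-1 - 3A^3 + A^7 - A^11 + A^15, w = +1
1 component, writhe +1, over 13 crossings
det 9, colorings 27 of 3^13 — tricolorable
observation: det 9 = |V(-1)|; divisible by 3, so tricolorable


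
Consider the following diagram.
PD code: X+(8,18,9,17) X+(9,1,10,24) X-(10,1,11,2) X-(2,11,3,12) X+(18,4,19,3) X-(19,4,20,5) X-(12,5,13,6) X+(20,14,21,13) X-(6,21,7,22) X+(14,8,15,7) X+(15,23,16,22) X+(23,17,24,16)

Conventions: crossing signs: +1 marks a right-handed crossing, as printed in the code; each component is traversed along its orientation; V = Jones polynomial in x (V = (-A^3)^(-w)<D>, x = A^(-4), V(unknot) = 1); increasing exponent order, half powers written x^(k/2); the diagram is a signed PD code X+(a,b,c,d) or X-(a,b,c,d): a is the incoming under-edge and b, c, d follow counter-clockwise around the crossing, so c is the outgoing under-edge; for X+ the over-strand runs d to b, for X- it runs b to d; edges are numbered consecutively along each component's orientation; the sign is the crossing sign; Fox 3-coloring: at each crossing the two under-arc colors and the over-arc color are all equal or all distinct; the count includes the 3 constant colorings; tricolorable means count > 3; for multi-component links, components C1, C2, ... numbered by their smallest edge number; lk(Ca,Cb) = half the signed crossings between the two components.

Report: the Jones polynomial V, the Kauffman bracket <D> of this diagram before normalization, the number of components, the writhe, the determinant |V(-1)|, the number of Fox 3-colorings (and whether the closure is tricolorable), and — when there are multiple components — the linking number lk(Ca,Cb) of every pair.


V = -x^-1 + 2 - x + 2x^2 - x^3 + x^4 - x^5
<D> = -A^-14 + A^-10 - A^-6 + 2A^-2 - A^2 + 2A^6 - A^10 (w = +2)
1 component over 12 crossings, w = +2
9 Fox colorings among 3^12, |V(-1)| = 9: tricolorable
why: w = +2 shifts under R1 moves; the (-A^3)^(-2) factor cancels that in V


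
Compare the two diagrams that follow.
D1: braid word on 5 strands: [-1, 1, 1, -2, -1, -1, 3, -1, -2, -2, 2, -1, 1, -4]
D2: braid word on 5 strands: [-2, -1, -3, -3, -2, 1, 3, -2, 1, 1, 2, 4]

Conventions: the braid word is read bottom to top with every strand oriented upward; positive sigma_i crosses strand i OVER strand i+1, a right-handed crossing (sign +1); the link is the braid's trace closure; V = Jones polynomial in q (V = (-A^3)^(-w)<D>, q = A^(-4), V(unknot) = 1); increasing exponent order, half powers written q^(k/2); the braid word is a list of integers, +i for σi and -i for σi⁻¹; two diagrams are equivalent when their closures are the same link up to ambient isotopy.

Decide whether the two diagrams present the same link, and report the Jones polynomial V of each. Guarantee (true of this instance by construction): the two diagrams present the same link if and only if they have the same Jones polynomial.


same link: no
V(D1) = -q^-6 + q^-5 - q^-4 + 2q^-3 - q^-2 + q^-1  [14 crossings, <D> = A^-8 - A^-4 + 2 - A^4 + A^8 - A^12, w = -4]
D2 (bracket A^-8 - A^-4 + 2 - 2A^4 + A^8 - A^12 + A^16; 12 crossings at w = 0): V = q^-4 - q^-3 + q^-2 - 2q^-1 + 2 - q + q^2
note: V(q) takes 2 values over 2 diagrams, fixing the grouping


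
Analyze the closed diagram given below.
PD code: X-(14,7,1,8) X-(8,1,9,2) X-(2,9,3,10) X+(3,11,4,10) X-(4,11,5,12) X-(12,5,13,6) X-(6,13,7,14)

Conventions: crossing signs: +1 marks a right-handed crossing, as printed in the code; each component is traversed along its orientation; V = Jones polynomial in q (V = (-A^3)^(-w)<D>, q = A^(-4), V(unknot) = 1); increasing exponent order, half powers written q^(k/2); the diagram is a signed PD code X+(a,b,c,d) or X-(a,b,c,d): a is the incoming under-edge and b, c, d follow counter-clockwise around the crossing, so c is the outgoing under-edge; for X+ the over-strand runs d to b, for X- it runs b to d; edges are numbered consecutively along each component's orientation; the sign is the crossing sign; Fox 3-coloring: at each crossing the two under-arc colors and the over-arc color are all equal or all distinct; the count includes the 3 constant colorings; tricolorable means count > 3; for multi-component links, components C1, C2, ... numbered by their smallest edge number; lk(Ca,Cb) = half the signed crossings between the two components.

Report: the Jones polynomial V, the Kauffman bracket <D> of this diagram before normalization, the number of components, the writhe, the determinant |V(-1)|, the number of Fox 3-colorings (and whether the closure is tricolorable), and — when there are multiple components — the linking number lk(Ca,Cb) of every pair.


V(q) = -q^-7 + q^-6 - q^-5 + q^-4 + q^-2
bracket: -A^-7 - A + A^5 - A^9 + A^13, w = -5
1 component, writhe -5, over 7 crossings
det 5, colorings 3 of 3^7 — not tricolorable
observation: the span of V is 5, forcing >= 5 crossings in any diagram


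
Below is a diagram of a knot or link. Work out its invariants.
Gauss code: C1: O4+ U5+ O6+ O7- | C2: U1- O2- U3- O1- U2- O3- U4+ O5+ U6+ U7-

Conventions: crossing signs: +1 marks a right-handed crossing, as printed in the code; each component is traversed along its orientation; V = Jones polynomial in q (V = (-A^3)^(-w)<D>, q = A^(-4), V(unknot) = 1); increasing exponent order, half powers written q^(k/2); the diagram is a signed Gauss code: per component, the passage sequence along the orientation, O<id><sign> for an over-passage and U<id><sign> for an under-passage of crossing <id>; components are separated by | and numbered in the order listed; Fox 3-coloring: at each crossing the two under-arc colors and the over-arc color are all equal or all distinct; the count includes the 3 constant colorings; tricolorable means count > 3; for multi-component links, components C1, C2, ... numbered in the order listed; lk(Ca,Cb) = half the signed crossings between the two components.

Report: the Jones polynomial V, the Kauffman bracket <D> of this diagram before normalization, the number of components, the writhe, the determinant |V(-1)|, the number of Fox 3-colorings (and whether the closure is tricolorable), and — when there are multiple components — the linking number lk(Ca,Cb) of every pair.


V(q) = q^(-7/2) - q^(-5/2) + q^(-3/2) - 2q^(-1/2) - q^(3/2)
bracket: A^-9 + 2A^-1 - A^3 + A^7 - A^11, w = -1
2 components, writhe -1, over 7 crossings
lk(C1,C2) = +1
det 6, colorings 9 of 3^7 — tricolorable
observation: the span of V is 5, within the link bound 7 + 2 - 1


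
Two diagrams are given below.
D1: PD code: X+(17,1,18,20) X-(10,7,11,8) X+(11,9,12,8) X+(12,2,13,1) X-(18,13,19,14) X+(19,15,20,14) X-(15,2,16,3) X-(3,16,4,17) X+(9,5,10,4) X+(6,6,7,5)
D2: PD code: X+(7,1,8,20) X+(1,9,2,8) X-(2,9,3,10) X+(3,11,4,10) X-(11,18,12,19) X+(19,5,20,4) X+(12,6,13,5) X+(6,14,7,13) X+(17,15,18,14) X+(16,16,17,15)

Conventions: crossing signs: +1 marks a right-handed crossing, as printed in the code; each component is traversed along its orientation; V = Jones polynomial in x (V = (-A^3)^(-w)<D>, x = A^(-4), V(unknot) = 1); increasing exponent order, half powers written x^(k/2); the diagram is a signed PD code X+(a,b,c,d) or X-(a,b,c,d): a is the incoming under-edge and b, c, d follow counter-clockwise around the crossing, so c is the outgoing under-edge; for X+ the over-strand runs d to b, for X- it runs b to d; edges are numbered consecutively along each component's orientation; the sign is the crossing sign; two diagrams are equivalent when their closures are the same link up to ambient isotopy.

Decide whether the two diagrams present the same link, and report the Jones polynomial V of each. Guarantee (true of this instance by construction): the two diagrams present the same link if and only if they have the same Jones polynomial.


equivalent: no
D1 (bracket A^6; 10 crossings at w = +2): V = 1
V(D2) = x - x^2 + 2x^3 - x^4 + x^5 - x^6  (w +6, c 10, <D> = -A^-6 + A^-2 - A^2 + 2A^6 - A^10 + A^14)
key observation: 2 classes among 2 diagrams; unequal V(x) rules out equality


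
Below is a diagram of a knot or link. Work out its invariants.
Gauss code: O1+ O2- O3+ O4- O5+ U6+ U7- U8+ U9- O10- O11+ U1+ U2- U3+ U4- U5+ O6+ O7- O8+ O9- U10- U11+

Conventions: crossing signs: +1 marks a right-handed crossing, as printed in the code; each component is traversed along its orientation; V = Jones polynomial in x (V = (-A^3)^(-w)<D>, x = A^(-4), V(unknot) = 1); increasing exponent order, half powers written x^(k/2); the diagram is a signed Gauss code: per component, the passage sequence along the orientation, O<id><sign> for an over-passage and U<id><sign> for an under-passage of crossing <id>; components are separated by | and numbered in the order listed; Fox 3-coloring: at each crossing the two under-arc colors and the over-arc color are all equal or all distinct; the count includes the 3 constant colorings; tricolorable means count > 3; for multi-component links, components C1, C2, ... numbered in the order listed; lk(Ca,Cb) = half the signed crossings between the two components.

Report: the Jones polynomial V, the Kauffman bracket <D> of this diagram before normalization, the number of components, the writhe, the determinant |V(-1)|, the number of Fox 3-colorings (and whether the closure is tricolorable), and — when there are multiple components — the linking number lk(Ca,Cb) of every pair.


Jones polynomial: V(x) = 1
<D> = -A^3; writhe +1
components 1, writhe +1 (11 crossings)
3-colorings: 3 of 3^11, det 1 — not tricolorable
note: w = +1 (over 11 crossings) is diagram-only; (-A^3)^(-1) removes it from V


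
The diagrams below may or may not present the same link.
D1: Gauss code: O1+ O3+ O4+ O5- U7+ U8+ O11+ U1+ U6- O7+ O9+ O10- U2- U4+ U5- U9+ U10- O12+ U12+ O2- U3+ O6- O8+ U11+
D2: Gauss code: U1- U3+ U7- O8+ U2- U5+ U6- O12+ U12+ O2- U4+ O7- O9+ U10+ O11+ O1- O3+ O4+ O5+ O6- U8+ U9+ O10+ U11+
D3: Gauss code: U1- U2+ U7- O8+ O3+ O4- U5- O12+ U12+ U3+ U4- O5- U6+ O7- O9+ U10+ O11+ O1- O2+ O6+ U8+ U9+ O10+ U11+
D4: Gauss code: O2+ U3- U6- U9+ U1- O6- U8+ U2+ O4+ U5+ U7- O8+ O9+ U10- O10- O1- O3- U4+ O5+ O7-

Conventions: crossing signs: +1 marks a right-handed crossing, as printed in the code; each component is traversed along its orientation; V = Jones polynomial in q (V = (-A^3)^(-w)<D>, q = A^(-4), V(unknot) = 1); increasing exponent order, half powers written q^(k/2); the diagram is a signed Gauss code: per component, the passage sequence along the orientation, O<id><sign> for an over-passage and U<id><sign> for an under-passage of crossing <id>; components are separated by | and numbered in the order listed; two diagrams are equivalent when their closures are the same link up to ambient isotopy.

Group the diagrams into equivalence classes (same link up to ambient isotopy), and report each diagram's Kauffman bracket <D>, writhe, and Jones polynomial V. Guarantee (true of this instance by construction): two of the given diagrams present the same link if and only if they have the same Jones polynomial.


grouping into links: {D1, D2, D3} | {D4}
V(D1) = q - q^2 + 2q^3 - q^4 + q^5 - q^6  (w +4, c 12, <D> = -A^-12 + A^-8 - A^-4 + 2 - A^4 + A^8)
V(D2) = q - q^2 + 2q^3 - q^4 + q^5 - q^6  [12 crossings, <D> = -A^-12 + A^-8 - A^-4 + 2 - A^4 + A^8, w = +4]
V(D3) = q - q^2 + 2q^3 - q^4 + q^5 - q^6  (w +4, c 12, <D> = -A^-12 + A^-8 - A^-4 + 2 - A^4 + A^8)
V(D4) = 1  [10 crossings, <D> = 1, w = 0]
why: 2 classes among 4 diagrams; unequal V(q) rules out equality


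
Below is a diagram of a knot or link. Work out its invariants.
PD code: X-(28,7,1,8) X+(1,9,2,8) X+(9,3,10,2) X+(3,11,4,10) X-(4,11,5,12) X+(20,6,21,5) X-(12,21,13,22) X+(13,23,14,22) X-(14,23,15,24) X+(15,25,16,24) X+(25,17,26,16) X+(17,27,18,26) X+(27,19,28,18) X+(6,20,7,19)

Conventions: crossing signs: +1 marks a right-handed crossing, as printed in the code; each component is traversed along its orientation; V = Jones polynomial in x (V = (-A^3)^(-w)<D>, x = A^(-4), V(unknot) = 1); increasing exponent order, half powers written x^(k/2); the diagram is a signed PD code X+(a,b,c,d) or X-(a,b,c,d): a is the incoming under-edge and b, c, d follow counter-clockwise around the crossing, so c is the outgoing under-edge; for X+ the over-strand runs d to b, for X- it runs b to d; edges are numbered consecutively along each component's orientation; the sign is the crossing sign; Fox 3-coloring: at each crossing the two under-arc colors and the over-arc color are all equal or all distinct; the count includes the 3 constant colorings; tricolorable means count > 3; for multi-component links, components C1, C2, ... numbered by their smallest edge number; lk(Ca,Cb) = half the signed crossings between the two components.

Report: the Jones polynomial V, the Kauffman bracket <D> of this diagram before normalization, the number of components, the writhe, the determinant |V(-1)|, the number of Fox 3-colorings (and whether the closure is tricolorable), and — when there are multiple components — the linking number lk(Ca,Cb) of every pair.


Jones polynomial: V(x) = x^2 + x^4 - x^5 + x^6 - x^7
<D> = -A^-10 + A^-6 - A^-2 + A^2 + A^10; writhe +6
components 1, writhe +6 (14 crossings)
3-colorings: 3 of 3^14, det 5 — not tricolorable
note: w = +6 shifts under R1 moves; the (-A^3)^(-6) factor cancels that in V


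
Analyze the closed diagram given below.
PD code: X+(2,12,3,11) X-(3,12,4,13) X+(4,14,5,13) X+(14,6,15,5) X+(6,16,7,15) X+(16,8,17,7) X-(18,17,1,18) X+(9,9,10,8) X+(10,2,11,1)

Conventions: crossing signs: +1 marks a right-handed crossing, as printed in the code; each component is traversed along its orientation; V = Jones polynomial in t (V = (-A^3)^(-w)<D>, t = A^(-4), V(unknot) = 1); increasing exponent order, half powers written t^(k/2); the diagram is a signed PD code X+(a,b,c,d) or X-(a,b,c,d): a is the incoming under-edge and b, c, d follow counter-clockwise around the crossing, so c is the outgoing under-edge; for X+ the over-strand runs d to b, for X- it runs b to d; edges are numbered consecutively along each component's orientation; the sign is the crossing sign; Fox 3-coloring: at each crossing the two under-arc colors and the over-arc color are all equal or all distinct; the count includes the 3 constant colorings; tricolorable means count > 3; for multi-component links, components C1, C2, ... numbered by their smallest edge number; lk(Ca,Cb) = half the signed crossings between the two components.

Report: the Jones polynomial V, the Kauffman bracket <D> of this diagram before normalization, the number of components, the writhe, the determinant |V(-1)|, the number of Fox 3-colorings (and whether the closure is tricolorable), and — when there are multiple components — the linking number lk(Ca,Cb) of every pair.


Jones polynomial: V(t) = t^2 + t^4 - t^5 + t^6 - t^7
<D> = A^-13 - A^-9 + A^-5 - A^-1 - A^7; writhe +5
components 1, writhe +5 (9 crossings)
3-colorings: 3 of 3^9, det 5 — not tricolorable
note: w = +5 (over 9 crossings) is diagram-only; (-A^3)^(-5) removes it from V
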